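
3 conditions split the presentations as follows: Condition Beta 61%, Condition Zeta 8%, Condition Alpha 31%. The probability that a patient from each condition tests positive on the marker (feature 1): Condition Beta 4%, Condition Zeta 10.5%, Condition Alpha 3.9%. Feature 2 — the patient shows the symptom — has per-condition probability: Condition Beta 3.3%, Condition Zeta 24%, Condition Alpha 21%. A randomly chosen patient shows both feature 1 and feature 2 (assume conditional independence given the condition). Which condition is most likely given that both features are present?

Condition Alpha

By Bayes' rule, posterior ∝ prior × likelihood:
  Condition Beta: 0.61 × 0.04 × 0.033 = 0.0008052
  Condition Zeta: 0.08 × 0.105 × 0.24 = 0.002016
  Condition Alpha: 0.31 × 0.039 × 0.21 = 0.0025389
Sum = 0.0053601.
Largest term belongs to Condition Alpha, so Condition Alpha is most probable.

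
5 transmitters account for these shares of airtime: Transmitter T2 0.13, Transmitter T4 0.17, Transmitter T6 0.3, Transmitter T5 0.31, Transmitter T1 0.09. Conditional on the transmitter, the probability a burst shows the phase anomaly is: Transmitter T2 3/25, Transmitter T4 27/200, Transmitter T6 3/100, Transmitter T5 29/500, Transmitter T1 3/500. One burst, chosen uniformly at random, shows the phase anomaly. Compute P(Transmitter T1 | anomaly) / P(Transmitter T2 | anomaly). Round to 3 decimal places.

0.035

Unnormalized posteriors (prior × likelihood):
  Transmitter T2: 0.13 × 0.12 = 0.0156
  Transmitter T4: 0.17 × 0.135 = 0.02295
  Transmitter T6: 0.3 × 0.03 = 0.009
  Transmitter T5: 0.31 × 0.058 = 0.01798
  Transmitter T1: 0.09 × 0.006 = 0.00054
Total = 0.06607.
The ratio is 0.00054 / 0.0156 (the normalizer cancels) = 0.035.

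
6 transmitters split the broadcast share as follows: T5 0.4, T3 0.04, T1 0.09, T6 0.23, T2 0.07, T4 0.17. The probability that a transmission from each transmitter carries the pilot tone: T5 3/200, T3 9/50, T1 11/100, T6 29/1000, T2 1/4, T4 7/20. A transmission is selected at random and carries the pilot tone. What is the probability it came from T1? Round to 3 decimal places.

0.093

Compute prior × likelihood for every hypothesis:
  T5: 0.4 × 0.015 = 0.006
  T3: 0.04 × 0.18 = 0.0072
  T1: 0.09 × 0.11 = 0.0099
  T6: 0.23 × 0.029 = 0.00667
  T2: 0.07 × 0.25 = 0.0175
  T4: 0.17 × 0.35 = 0.0595
Normalizing constant = 0.10677.
P(T1 | evidence) = 0.0099 / 0.10677 ≈ 0.093.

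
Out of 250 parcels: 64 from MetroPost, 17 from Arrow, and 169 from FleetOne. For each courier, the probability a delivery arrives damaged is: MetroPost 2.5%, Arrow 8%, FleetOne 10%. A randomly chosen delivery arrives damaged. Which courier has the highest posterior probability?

By Bayes' rule, posterior ∝ prior × likelihood:
  MetroPost: 0.256 × 0.025 = 0.0064
  Arrow: 0.068 × 0.08 = 0.00544
  FleetOne: 0.676 × 0.1 = 0.0676
Normalizing constant = 0.07944.
Largest term belongs to FleetOne, so FleetOne is most probable.

FleetOne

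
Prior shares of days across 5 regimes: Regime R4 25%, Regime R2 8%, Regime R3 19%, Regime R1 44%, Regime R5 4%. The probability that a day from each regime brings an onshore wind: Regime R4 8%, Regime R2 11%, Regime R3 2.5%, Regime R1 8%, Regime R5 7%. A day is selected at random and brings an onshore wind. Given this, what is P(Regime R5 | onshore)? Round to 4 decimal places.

Compute prior × likelihood for every hypothesis:
  Regime R4: 0.25 × 0.08 = 0.02
  Regime R2: 0.08 × 0.11 = 0.0088
  Regime R3: 0.19 × 0.025 = 0.00475
  Regime R1: 0.44 × 0.08 = 0.0352
  Regime R5: 0.04 × 0.07 = 0.0028
Normalizing constant = 0.07155.
P(Regime R5 | evidence) = 0.0028 / 0.07155 ≈ 0.0391.

0.0391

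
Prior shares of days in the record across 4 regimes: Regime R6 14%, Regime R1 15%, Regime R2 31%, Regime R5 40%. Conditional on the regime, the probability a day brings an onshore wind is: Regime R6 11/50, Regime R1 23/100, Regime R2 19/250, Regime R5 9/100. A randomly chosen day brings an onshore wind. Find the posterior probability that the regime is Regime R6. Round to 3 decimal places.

0.247

Unnormalized posteriors (prior × likelihood):
  Regime R6: 0.14 × 0.22 = 0.0308
  Regime R1: 0.15 × 0.23 = 0.0345
  Regime R2: 0.31 × 0.076 = 0.02356
  Regime R5: 0.4 × 0.09 = 0.036
Total = 0.12486.
P(Regime R6 | evidence) = 0.0308 / 0.12486 ≈ 0.247.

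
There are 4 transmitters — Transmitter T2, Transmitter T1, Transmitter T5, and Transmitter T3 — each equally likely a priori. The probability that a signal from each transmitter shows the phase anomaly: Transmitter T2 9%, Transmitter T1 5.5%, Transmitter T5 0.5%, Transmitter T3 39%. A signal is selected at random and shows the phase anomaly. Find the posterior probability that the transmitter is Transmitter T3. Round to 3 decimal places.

Since the prior is uniform, the posterior is proportional to the likelihood:
  Transmitter T2: 0.09
  Transmitter T1: 0.055
  Transmitter T5: 0.005
  Transmitter T3: 0.39
Total = 0.54.
P(Transmitter T3 | evidence) = 0.39 / 0.54 ≈ 0.722.

0.722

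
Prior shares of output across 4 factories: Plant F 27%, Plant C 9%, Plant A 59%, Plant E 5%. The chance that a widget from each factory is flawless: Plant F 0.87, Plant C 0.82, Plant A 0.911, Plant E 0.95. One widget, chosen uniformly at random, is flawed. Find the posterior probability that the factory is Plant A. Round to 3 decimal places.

Taking complements, P(flawed | each) = Plant F 0.13, Plant C 0.18, Plant A 0.089, Plant E 0.05.
Unnormalized posteriors (prior × likelihood):
  Plant F: 0.27 × 0.13 = 0.0351
  Plant C: 0.09 × 0.18 = 0.0162
  Plant A: 0.59 × 0.089 = 0.05251
  Plant E: 0.05 × 0.05 = 0.0025
Sum = 0.10631.
P(Plant A | evidence) = 0.05251 / 0.10631 ≈ 0.494.

0.494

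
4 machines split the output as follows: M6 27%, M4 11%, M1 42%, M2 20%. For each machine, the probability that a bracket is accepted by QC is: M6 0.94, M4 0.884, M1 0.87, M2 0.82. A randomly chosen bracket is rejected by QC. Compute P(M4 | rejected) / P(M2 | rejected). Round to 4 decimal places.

0.3544

Taking complements, P(rejected | each) = M6 0.06, M4 0.116, M1 0.13, M2 0.18.
Prior × likelihood for each hypothesis:
  M6: 0.27 × 0.06 = 0.0162
  M4: 0.11 × 0.116 = 0.01276
  M1: 0.42 × 0.13 = 0.0546
  M2: 0.2 × 0.18 = 0.036
Normalizing constant = 0.11956.
The ratio is 0.01276 / 0.036 (the normalizer cancels) = 0.3544.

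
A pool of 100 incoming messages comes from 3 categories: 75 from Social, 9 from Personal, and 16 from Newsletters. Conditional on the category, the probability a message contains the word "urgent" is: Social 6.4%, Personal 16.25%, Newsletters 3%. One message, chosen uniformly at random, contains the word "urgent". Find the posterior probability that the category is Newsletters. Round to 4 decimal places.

Prior × likelihood for each hypothesis:
  Social: 0.75 × 0.064 = 0.048
  Personal: 0.09 × 0.1625 = 0.014625
  Newsletters: 0.16 × 0.03 = 0.0048
Normalizing constant = 0.067425.
P(Newsletters | evidence) = 0.0048 / 0.067425 ≈ 0.0712.

0.0712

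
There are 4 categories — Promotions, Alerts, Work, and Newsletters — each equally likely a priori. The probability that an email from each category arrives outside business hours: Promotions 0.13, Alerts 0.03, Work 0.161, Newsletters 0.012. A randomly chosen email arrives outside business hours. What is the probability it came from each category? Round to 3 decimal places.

Promotions 0.390, Alerts 0.090, Work 0.483, Newsletters 0.036

With a uniform prior (1/4 each), posterior ∝ likelihood:
  Promotions: 0.13
  Alerts: 0.03
  Work: 0.161
  Newsletters: 0.012
Sum = 0.333.
P(Promotions | off-hours) = 0.13/0.333 ≈ 0.390
P(Alerts | off-hours) = 0.03/0.333 ≈ 0.090
P(Work | off-hours) = 0.161/0.333 ≈ 0.483
P(Newsletters | off-hours) = 0.012/0.333 ≈ 0.036
(Check: 0.390+0.090+0.483+0.036 = 0.999.)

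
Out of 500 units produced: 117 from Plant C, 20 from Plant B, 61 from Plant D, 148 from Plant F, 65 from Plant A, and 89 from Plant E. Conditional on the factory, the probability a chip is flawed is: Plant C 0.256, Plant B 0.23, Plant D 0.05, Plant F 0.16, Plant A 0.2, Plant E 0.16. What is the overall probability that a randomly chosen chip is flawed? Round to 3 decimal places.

0.177

Compute prior × likelihood for every hypothesis:
  Plant C: 0.234 × 0.256 = 0.059904
  Plant B: 0.04 × 0.23 = 0.0092
  Plant D: 0.122 × 0.05 = 0.0061
  Plant F: 0.296 × 0.16 = 0.04736
  Plant A: 0.13 × 0.2 = 0.026
  Plant E: 0.178 × 0.16 = 0.02848
P(flawed) = 0.059904 + 0.0092 + 0.0061 + 0.04736 + 0.026 + 0.02848 = 0.177044 → 0.177.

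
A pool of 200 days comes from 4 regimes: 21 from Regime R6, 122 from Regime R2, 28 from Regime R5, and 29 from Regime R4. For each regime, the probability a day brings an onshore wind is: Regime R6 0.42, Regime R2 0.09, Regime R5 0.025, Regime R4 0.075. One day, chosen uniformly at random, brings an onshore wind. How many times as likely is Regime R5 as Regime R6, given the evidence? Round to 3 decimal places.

Compute prior × likelihood for every hypothesis:
  Regime R6: 0.105 × 0.42 = 0.0441
  Regime R2: 0.61 × 0.09 = 0.0549
  Regime R5: 0.14 × 0.025 = 0.0035
  Regime R4: 0.145 × 0.075 = 0.010875
Total = 0.113375.
The ratio is 0.0035 / 0.0441 (the normalizer cancels) = 0.079.

0.079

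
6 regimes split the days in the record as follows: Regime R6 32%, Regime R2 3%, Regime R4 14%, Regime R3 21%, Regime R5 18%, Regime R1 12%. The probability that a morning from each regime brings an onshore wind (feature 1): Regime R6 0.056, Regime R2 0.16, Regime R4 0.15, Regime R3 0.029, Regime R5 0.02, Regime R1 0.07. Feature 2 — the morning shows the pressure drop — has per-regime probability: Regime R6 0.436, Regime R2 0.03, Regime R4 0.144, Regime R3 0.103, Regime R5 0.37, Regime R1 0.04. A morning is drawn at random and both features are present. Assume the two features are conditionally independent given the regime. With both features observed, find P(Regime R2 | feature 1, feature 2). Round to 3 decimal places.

Unnormalized posteriors (prior × likelihood):
  Regime R6: 0.32 × 0.056 × 0.436 = 0.00781312
  Regime R2: 0.03 × 0.16 × 0.03 = 0.000144
  Regime R4: 0.14 × 0.15 × 0.144 = 0.003024
  Regime R3: 0.21 × 0.029 × 0.103 = 0.00062727
  Regime R5: 0.18 × 0.02 × 0.37 = 0.001332
  Regime R1: 0.12 × 0.07 × 0.04 = 0.000336
Total = 0.01327639.
P(Regime R2 | evidence) = 0.000144 / 0.01327639 ≈ 0.011.

0.011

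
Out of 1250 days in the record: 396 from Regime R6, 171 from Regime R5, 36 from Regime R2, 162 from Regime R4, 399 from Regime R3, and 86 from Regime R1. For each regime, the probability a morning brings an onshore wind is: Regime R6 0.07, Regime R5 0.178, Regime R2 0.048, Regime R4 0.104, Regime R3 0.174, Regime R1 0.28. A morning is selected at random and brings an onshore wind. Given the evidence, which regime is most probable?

Compute prior × likelihood for every hypothesis:
  Regime R6: 0.3168 × 0.07 = 0.022176
  Regime R5: 0.1368 × 0.178 = 0.0243504
  Regime R2: 0.0288 × 0.048 = 0.0013824
  Regime R4: 0.1296 × 0.104 = 0.0134784
  Regime R3: 0.3192 × 0.174 = 0.0555408
  Regime R1: 0.0688 × 0.28 = 0.019264
Sum = 0.136192.
Largest term belongs to Regime R3, so Regime R3 is most probable.

Regime R3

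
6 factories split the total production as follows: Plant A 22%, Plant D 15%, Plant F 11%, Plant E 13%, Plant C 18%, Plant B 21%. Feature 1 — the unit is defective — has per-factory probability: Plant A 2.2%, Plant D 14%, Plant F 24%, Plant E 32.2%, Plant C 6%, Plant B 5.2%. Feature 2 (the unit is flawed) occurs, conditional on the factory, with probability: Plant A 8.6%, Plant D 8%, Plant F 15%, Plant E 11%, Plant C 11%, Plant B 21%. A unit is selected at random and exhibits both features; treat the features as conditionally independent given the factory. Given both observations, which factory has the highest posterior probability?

Plant E

Prior × likelihood for each hypothesis:
  Plant A: 0.22 × 0.022 × 0.086 = 0.00041624
  Plant D: 0.15 × 0.14 × 0.08 = 0.00168
  Plant F: 0.11 × 0.24 × 0.15 = 0.00396
  Plant E: 0.13 × 0.322 × 0.11 = 0.0046046
  Plant C: 0.18 × 0.06 × 0.11 = 0.001188
  Plant B: 0.21 × 0.052 × 0.21 = 0.0022932
Normalizing constant = 0.01414204.
Largest term belongs to Plant E, so Plant E is most probable.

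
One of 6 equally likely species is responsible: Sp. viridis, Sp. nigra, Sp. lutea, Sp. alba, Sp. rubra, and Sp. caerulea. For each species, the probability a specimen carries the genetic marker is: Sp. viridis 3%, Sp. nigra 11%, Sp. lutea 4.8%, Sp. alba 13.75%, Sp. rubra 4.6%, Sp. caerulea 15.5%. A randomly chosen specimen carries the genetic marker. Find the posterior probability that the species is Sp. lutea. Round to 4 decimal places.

Since the prior is uniform, the posterior is proportional to the likelihood:
  Sp. viridis: 0.03
  Sp. nigra: 0.11
  Sp. lutea: 0.048
  Sp. alba: 0.1375
  Sp. rubra: 0.046
  Sp. caerulea: 0.155
Sum = 0.5265.
P(Sp. lutea | evidence) = 0.048 / 0.5265 ≈ 0.0912.

0.0912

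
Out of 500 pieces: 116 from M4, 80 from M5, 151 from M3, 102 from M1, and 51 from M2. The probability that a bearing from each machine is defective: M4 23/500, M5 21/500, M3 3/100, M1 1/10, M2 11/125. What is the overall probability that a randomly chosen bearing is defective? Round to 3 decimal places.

0.056

Prior × likelihood for each hypothesis:
  M4: 0.232 × 0.046 = 0.010672
  M5: 0.16 × 0.042 = 0.00672
  M3: 0.302 × 0.03 = 0.00906
  M1: 0.204 × 0.1 = 0.0204
  M2: 0.102 × 0.088 = 0.008976
P(defective) = 0.010672 + 0.00672 + 0.00906 + 0.0204 + 0.008976 = 0.055828 → 0.056.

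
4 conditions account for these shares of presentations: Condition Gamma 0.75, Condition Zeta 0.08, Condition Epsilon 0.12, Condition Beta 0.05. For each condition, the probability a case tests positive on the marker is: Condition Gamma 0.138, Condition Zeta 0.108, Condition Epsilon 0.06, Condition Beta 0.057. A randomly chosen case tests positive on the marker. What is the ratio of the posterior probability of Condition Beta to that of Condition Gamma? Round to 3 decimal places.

0.028

Compute prior × likelihood for every hypothesis:
  Condition Gamma: 0.75 × 0.138 = 0.1035
  Condition Zeta: 0.08 × 0.108 = 0.00864
  Condition Epsilon: 0.12 × 0.06 = 0.0072
  Condition Beta: 0.05 × 0.057 = 0.00285
Sum = 0.12219.
The ratio is 0.00285 / 0.1035 (the normalizer cancels) = 0.028.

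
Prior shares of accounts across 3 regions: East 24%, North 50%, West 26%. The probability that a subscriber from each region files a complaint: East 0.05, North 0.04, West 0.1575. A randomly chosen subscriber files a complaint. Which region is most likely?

By Bayes' rule, posterior ∝ prior × likelihood:
  East: 0.24 × 0.05 = 0.012
  North: 0.5 × 0.04 = 0.02
  West: 0.26 × 0.1575 = 0.04095
Sum = 0.07295.
Largest term belongs to West, so West is most probable.

West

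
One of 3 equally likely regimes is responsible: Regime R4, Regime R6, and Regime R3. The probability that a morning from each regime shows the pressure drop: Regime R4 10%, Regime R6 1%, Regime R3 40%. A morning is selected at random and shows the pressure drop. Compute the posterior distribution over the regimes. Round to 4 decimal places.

Since the prior is uniform, the posterior is proportional to the likelihood:
  Regime R4: 0.1
  Regime R6: 0.01
  Regime R3: 0.4
Total = 0.51.
P(Regime R4 | drop) = 0.1/0.51 ≈ 0.1961
P(Regime R6 | drop) = 0.01/0.51 ≈ 0.0196
P(Regime R3 | drop) = 0.4/0.51 ≈ 0.7843

Regime R4 0.1961, Regime R6 0.0196, Regime R3 0.7843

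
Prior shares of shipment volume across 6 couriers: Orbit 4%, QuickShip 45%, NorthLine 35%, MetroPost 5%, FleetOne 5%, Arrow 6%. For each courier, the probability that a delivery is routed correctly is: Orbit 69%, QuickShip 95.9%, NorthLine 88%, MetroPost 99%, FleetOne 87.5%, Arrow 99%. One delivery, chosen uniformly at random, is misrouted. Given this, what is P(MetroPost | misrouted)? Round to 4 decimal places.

0.0062

Taking complements, P(misrouted | each) = Orbit 0.31, QuickShip 0.041, NorthLine 0.12, MetroPost 0.01, FleetOne 0.125, Arrow 0.01.
Unnormalized posteriors (prior × likelihood):
  Orbit: 0.04 × 0.31 = 0.0124
  QuickShip: 0.45 × 0.041 = 0.01845
  NorthLine: 0.35 × 0.12 = 0.042
  MetroPost: 0.05 × 0.01 = 0.0005
  FleetOne: 0.05 × 0.125 = 0.00625
  Arrow: 0.06 × 0.01 = 0.0006
Sum = 0.0802.
P(MetroPost | evidence) = 0.0005 / 0.0802 ≈ 0.0062.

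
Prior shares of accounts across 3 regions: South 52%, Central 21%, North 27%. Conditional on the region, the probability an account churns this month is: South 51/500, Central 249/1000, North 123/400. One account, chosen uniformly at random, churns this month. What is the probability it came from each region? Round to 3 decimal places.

South 0.282, Central 0.278, North 0.441

Prior × likelihood for each hypothesis:
  South: 0.52 × 0.102 = 0.05304
  Central: 0.21 × 0.249 = 0.05229
  North: 0.27 × 0.3075 = 0.083025
Total = 0.188355.
P(South | churn) = 0.05304/0.188355 ≈ 0.282
P(Central | churn) = 0.05229/0.188355 ≈ 0.278
P(North | churn) = 0.083025/0.188355 ≈ 0.441
(Check: 0.282+0.278+0.441 = 1.001.)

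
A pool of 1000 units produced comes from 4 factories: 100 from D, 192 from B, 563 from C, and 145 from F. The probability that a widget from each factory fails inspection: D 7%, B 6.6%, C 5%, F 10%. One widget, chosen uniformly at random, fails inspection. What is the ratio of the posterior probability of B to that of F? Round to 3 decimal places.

Unnormalized posteriors (prior × likelihood):
  D: 0.1 × 0.07 = 0.007
  B: 0.192 × 0.066 = 0.012672
  C: 0.563 × 0.05 = 0.02815
  F: 0.145 × 0.1 = 0.0145
Normalizing constant = 0.062322.
The ratio is 0.012672 / 0.0145 (the normalizer cancels) = 0.874.

0.874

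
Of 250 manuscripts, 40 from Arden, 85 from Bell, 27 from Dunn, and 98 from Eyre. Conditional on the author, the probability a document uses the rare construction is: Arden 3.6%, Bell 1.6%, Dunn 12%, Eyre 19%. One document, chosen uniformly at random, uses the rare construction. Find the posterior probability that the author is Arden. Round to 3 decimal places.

0.058

By Bayes' rule, posterior ∝ prior × likelihood:
  Arden: 0.16 × 0.036 = 0.00576
  Bell: 0.34 × 0.016 = 0.00544
  Dunn: 0.108 × 0.12 = 0.01296
  Eyre: 0.392 × 0.19 = 0.07448
Normalizing constant = 0.09864.
P(Arden | evidence) = 0.00576 / 0.09864 ≈ 0.058.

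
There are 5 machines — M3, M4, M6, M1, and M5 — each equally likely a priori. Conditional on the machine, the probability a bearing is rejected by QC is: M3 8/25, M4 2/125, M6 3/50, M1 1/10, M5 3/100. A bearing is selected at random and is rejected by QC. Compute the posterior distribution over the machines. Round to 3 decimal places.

M3 0.608, M4 0.030, M6 0.114, M1 0.190, M5 0.057

With a uniform prior (1/5 each), posterior ∝ likelihood:
  M3: 0.32
  M4: 0.016
  M6: 0.06
  M1: 0.1
  M5: 0.03
Sum = 0.526.
P(M3 | rejected) = 0.32/0.526 ≈ 0.608
P(M4 | rejected) = 0.016/0.526 ≈ 0.030
P(M6 | rejected) = 0.06/0.526 ≈ 0.114
P(M1 | rejected) = 0.1/0.526 ≈ 0.190
P(M5 | rejected) = 0.03/0.526 ≈ 0.057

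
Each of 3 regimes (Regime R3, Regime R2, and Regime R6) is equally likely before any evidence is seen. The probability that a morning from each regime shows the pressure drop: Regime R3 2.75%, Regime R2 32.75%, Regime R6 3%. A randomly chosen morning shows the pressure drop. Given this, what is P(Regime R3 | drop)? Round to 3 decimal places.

Since the prior is uniform, the posterior is proportional to the likelihood:
  Regime R3: 0.0275
  Regime R2: 0.3275
  Regime R6: 0.03
Normalizing constant = 0.385.
P(Regime R3 | evidence) = 0.0275 / 0.385 ≈ 0.071.

0.071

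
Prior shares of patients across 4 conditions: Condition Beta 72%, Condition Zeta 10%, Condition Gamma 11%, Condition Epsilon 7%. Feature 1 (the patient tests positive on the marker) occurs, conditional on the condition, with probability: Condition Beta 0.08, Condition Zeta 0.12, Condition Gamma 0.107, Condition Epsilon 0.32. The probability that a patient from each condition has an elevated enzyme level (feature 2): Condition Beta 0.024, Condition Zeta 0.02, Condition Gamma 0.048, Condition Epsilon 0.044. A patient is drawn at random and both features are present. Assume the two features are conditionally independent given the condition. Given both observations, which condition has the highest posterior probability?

Compute prior × likelihood for every hypothesis:
  Condition Beta: 0.72 × 0.08 × 0.024 = 0.0013824
  Condition Zeta: 0.1 × 0.12 × 0.02 = 0.00024
  Condition Gamma: 0.11 × 0.107 × 0.048 = 0.00056496
  Condition Epsilon: 0.07 × 0.32 × 0.044 = 0.0009856
Normalizing constant = 0.00317296.
Largest term belongs to Condition Beta, so Condition Beta is most probable.

Condition Beta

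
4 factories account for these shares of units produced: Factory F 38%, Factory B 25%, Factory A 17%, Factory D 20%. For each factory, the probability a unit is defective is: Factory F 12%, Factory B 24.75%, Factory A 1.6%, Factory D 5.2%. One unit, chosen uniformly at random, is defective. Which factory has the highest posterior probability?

Unnormalized posteriors (prior × likelihood):
  Factory F: 0.38 × 0.12 = 0.0456
  Factory B: 0.25 × 0.2475 = 0.061875
  Factory A: 0.17 × 0.016 = 0.00272
  Factory D: 0.2 × 0.052 = 0.0104
Sum = 0.120595.
Largest term belongs to Factory B, so Factory B is most probable.

Factory B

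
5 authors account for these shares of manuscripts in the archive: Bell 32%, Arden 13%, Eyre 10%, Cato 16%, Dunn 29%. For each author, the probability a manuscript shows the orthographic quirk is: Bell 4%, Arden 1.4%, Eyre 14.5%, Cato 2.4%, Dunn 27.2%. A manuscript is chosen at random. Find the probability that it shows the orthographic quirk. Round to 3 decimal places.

0.112

Unnormalized posteriors (prior × likelihood):
  Bell: 0.32 × 0.04 = 0.0128
  Arden: 0.13 × 0.014 = 0.00182
  Eyre: 0.1 × 0.145 = 0.0145
  Cato: 0.16 × 0.024 = 0.00384
  Dunn: 0.29 × 0.272 = 0.07888
P(quirk) = 0.0128 + 0.00182 + 0.0145 + 0.00384 + 0.07888 = 0.11184 → 0.112.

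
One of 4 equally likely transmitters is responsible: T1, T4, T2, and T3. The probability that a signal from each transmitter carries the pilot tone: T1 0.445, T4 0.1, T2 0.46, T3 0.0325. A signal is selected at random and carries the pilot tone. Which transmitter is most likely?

T2

Since the prior is uniform, the posterior is proportional to the likelihood:
  T1: 0.445
  T4: 0.1
  T2: 0.46
  T3: 0.0325
Normalizing constant = 1.0375.
Largest term belongs to T2, so T2 is most probable.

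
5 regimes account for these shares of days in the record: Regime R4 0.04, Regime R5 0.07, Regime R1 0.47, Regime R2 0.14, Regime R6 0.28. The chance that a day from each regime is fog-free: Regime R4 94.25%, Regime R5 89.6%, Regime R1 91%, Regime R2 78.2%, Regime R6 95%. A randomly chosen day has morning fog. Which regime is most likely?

Taking complements, P(fog | each) = Regime R4 0.0575, Regime R5 0.104, Regime R1 0.09, Regime R2 0.218, Regime R6 0.05.
Unnormalized posteriors (prior × likelihood):
  Regime R4: 0.04 × 0.0575 = 0.0023
  Regime R5: 0.07 × 0.104 = 0.00728
  Regime R1: 0.47 × 0.09 = 0.0423
  Regime R2: 0.14 × 0.218 = 0.03052
  Regime R6: 0.28 × 0.05 = 0.014
Normalizing constant = 0.0964.
Largest term belongs to Regime R1, so Regime R1 is most probable.

Regime R1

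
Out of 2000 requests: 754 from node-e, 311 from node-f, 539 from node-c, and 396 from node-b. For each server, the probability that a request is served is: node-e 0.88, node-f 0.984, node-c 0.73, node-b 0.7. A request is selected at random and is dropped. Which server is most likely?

Taking complements, P(dropped | each) = node-e 0.12, node-f 0.016, node-c 0.27, node-b 0.3.
By Bayes' rule, posterior ∝ prior × likelihood:
  node-e: 0.377 × 0.12 = 0.04524
  node-f: 0.1555 × 0.016 = 0.002488
  node-c: 0.2695 × 0.27 = 0.072765
  node-b: 0.198 × 0.3 = 0.0594
Normalizing constant = 0.179893.
Largest term belongs to node-c, so node-c is most probable.

node-c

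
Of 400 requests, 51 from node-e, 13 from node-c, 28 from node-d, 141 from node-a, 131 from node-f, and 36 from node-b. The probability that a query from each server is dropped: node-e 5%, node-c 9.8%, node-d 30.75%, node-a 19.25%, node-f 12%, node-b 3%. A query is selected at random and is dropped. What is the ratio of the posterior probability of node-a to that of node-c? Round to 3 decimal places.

21.305

By Bayes' rule, posterior ∝ prior × likelihood:
  node-e: 0.1275 × 0.05 = 0.006375
  node-c: 0.0325 × 0.098 = 0.003185
  node-d: 0.07 × 0.3075 = 0.021525
  node-a: 0.3525 × 0.1925 = 0.06785625
  node-f: 0.3275 × 0.12 = 0.0393
  node-b: 0.09 × 0.03 = 0.0027
Total = 0.14094125.
The ratio is 0.06785625 / 0.003185 (the normalizer cancels) = 21.305.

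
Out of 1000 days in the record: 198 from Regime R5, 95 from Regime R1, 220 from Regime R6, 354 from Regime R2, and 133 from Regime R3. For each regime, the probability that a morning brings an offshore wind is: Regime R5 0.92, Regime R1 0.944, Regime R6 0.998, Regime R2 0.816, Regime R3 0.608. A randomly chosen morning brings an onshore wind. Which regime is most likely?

Taking complements, P(onshore | each) = Regime R5 0.08, Regime R1 0.056, Regime R6 0.002, Regime R2 0.184, Regime R3 0.392.
Compute prior × likelihood for every hypothesis:
  Regime R5: 0.198 × 0.08 = 0.01584
  Regime R1: 0.095 × 0.056 = 0.00532
  Regime R6: 0.22 × 0.002 = 0.00044
  Regime R2: 0.354 × 0.184 = 0.065136
  Regime R3: 0.133 × 0.392 = 0.052136
Sum = 0.138872.
Largest term belongs to Regime R2, so Regime R2 is most probable.

Regime R2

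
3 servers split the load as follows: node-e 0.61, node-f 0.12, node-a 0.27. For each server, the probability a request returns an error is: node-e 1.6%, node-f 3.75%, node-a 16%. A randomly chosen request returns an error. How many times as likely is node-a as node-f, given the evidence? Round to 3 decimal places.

9.600

Prior × likelihood for each hypothesis:
  node-e: 0.61 × 0.016 = 0.00976
  node-f: 0.12 × 0.0375 = 0.0045
  node-a: 0.27 × 0.16 = 0.0432
Sum = 0.05746.
The ratio is 0.0432 / 0.0045 (the normalizer cancels) = 9.600.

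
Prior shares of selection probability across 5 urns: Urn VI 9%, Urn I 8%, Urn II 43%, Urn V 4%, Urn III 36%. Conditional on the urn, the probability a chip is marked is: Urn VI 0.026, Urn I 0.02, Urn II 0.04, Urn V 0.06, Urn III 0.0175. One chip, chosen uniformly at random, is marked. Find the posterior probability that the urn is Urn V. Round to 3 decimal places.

Prior × likelihood for each hypothesis:
  Urn VI: 0.09 × 0.026 = 0.00234
  Urn I: 0.08 × 0.02 = 0.0016
  Urn II: 0.43 × 0.04 = 0.0172
  Urn V: 0.04 × 0.06 = 0.0024
  Urn III: 0.36 × 0.0175 = 0.0063
Total = 0.02984.
P(Urn V | evidence) = 0.0024 / 0.02984 ≈ 0.080.

0.080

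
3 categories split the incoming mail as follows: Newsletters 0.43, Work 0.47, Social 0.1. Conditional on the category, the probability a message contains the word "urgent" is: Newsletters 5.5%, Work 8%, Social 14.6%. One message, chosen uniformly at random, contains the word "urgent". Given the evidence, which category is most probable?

Work

Compute prior × likelihood for every hypothesis:
  Newsletters: 0.43 × 0.055 = 0.02365
  Work: 0.47 × 0.08 = 0.0376
  Social: 0.1 × 0.146 = 0.0146
Total = 0.07585.
Largest term belongs to Work, so Work is most probable.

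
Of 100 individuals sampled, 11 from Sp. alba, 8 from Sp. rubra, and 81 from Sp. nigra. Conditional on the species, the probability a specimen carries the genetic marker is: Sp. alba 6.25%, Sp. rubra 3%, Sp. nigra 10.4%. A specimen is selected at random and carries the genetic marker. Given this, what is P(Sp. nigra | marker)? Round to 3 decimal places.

0.901

Compute prior × likelihood for every hypothesis:
  Sp. alba: 0.11 × 0.0625 = 0.006875
  Sp. rubra: 0.08 × 0.03 = 0.0024
  Sp. nigra: 0.81 × 0.104 = 0.08424
Sum = 0.093515.
P(Sp. nigra | evidence) = 0.08424 / 0.093515 ≈ 0.901.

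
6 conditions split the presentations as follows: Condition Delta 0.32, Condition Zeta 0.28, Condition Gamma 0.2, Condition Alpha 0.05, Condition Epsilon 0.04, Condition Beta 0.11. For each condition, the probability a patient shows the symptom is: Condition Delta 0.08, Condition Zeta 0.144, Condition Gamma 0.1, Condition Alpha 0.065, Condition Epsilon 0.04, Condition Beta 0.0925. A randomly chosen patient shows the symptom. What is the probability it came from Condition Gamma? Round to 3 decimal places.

Prior × likelihood for each hypothesis:
  Condition Delta: 0.32 × 0.08 = 0.0256
  Condition Zeta: 0.28 × 0.144 = 0.04032
  Condition Gamma: 0.2 × 0.1 = 0.02
  Condition Alpha: 0.05 × 0.065 = 0.00325
  Condition Epsilon: 0.04 × 0.04 = 0.0016
  Condition Beta: 0.11 × 0.0925 = 0.010175
Sum = 0.100945.
P(Condition Gamma | evidence) = 0.02 / 0.100945 ≈ 0.198.

0.198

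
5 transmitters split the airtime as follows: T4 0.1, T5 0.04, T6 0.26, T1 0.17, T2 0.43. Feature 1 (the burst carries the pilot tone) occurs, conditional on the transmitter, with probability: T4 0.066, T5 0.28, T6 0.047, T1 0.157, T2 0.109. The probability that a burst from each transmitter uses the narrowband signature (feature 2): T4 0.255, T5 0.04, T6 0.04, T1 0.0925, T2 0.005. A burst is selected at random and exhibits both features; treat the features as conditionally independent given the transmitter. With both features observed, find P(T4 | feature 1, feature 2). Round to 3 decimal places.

Prior × likelihood for each hypothesis:
  T4: 0.1 × 0.066 × 0.255 = 0.001683
  T5: 0.04 × 0.28 × 0.04 = 0.000448
  T6: 0.26 × 0.047 × 0.04 = 0.0004888
  T1: 0.17 × 0.157 × 0.0925 = 0.002468825
  T2: 0.43 × 0.109 × 0.005 = 0.00023435
Total = 0.005322975.
P(T4 | evidence) = 0.001683 / 0.005322975 ≈ 0.316.

0.316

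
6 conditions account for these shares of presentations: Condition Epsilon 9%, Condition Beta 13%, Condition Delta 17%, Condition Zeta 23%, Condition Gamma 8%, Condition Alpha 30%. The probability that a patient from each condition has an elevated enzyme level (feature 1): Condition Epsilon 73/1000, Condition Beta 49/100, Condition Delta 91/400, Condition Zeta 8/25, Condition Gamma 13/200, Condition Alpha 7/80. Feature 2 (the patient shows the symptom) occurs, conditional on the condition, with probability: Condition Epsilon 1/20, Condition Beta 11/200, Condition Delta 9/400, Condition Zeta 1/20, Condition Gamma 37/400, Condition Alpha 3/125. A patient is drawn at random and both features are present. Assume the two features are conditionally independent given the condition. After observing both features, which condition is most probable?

Condition Zeta

Compute prior × likelihood for every hypothesis:
  Condition Epsilon: 0.09 × 0.073 × 0.05 = 0.0003285
  Condition Beta: 0.13 × 0.49 × 0.055 = 0.0035035
  Condition Delta: 0.17 × 0.2275 × 0.0225 = 0.0008701875
  Condition Zeta: 0.23 × 0.32 × 0.05 = 0.00368
  Condition Gamma: 0.08 × 0.065 × 0.0925 = 0.000481
  Condition Alpha: 0.3 × 0.0875 × 0.024 = 0.00063
Total = 0.0094931875.
Largest term belongs to Condition Zeta, so Condition Zeta is most probable.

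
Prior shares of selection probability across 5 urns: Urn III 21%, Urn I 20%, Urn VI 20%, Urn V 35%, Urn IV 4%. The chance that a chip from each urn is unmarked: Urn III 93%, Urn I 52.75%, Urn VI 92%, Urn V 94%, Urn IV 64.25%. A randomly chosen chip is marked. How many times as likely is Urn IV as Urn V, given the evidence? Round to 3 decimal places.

0.681

Taking complements, P(marked | each) = Urn III 0.07, Urn I 0.4725, Urn VI 0.08, Urn V 0.06, Urn IV 0.3575.
Unnormalized posteriors (prior × likelihood):
  Urn III: 0.21 × 0.07 = 0.0147
  Urn I: 0.2 × 0.4725 = 0.0945
  Urn VI: 0.2 × 0.08 = 0.016
  Urn V: 0.35 × 0.06 = 0.021
  Urn IV: 0.04 × 0.3575 = 0.0143
Normalizing constant = 0.1605.
The ratio is 0.0143 / 0.021 (the normalizer cancels) = 0.681.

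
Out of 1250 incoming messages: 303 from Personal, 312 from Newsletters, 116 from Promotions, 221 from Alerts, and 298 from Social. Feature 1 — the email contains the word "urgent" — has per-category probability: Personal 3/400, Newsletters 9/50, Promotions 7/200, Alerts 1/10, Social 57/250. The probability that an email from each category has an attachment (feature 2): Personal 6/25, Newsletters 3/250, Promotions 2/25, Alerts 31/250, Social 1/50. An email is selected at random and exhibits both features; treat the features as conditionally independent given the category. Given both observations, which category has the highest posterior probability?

Prior × likelihood for each hypothesis:
  Personal: 0.2424 × 0.0075 × 0.24 = 0.00043632
  Newsletters: 0.2496 × 0.18 × 0.012 = 0.000539136
  Promotions: 0.0928 × 0.035 × 0.08 = 0.00025984
  Alerts: 0.1768 × 0.1 × 0.124 = 0.00219232
  Social: 0.2384 × 0.228 × 0.02 = 0.001087104
Total = 0.00451472.
Largest term belongs to Alerts, so Alerts is most probable.

Alerts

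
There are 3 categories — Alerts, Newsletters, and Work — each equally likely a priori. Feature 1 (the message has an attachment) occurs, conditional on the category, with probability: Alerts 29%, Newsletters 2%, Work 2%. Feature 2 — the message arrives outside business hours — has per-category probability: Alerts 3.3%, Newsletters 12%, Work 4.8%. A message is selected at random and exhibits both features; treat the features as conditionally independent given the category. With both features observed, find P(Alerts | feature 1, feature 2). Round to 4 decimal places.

With a uniform prior (1/3 each), posterior ∝ likelihood:
  Alerts: 0.29 × 0.033 = 0.00957
  Newsletters: 0.02 × 0.12 = 0.0024
  Work: 0.02 × 0.048 = 0.00096
Normalizing constant = 0.01293.
P(Alerts | evidence) = 0.00957 / 0.01293 ≈ 0.7401.

0.7401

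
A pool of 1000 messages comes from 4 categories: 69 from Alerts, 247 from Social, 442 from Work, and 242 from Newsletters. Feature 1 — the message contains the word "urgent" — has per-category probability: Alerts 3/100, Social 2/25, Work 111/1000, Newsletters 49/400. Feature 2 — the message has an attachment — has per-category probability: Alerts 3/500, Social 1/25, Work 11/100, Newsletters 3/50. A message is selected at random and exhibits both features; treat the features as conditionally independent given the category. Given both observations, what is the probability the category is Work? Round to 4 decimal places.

0.6764

Compute prior × likelihood for every hypothesis:
  Alerts: 0.069 × 0.03 × 0.006 = 0.00001242
  Social: 0.247 × 0.08 × 0.04 = 0.0007904
  Work: 0.442 × 0.111 × 0.11 = 0.00539682
  Newsletters: 0.242 × 0.1225 × 0.06 = 0.0017787
Total = 0.00797834.
P(Work | evidence) = 0.00539682 / 0.00797834 ≈ 0.6764.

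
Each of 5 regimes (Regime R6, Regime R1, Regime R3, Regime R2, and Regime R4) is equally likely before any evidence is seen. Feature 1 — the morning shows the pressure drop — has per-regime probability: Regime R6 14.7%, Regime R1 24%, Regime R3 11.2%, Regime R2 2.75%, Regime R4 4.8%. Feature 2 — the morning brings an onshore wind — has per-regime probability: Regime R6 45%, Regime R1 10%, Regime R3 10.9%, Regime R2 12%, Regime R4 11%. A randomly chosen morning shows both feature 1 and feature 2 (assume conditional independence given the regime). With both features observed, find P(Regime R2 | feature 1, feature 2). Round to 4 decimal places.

0.0297

With a uniform prior (1/5 each), posterior ∝ likelihood:
  Regime R6: 0.147 × 0.45 = 0.06615
  Regime R1: 0.24 × 0.1 = 0.024
  Regime R3: 0.112 × 0.109 = 0.012208
  Regime R2: 0.0275 × 0.12 = 0.0033
  Regime R4: 0.048 × 0.11 = 0.00528
Sum = 0.110938.
P(Regime R2 | evidence) = 0.0033 / 0.110938 ≈ 0.0297.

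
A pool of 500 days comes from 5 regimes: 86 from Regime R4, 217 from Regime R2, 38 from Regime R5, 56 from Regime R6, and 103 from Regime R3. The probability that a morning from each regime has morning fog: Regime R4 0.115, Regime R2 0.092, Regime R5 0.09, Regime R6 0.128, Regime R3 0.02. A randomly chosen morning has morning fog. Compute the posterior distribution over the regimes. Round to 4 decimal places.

Compute prior × likelihood for every hypothesis:
  Regime R4: 0.172 × 0.115 = 0.01978
  Regime R2: 0.434 × 0.092 = 0.039928
  Regime R5: 0.076 × 0.09 = 0.00684
  Regime R6: 0.112 × 0.128 = 0.014336
  Regime R3: 0.206 × 0.02 = 0.00412
Sum = 0.085004.
P(Regime R4 | fog) = 0.01978/0.085004 ≈ 0.2327
P(Regime R2 | fog) = 0.039928/0.085004 ≈ 0.4697
P(Regime R5 | fog) = 0.00684/0.085004 ≈ 0.0805
P(Regime R6 | fog) = 0.014336/0.085004 ≈ 0.1687
P(Regime R3 | fog) = 0.00412/0.085004 ≈ 0.0485

Regime R4 0.2327, Regime R2 0.4697, Regime R5 0.0805, Regime R6 0.1687, Regime R3 0.0485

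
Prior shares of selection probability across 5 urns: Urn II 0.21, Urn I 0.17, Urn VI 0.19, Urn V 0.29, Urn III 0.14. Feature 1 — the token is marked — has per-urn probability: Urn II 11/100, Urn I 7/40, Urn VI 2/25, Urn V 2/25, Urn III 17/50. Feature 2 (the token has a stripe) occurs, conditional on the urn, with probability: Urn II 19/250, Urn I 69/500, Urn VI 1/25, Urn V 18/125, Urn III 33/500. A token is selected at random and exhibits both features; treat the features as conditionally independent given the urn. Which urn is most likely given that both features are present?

Prior × likelihood for each hypothesis:
  Urn II: 0.21 × 0.11 × 0.076 = 0.0017556
  Urn I: 0.17 × 0.175 × 0.138 = 0.0041055
  Urn VI: 0.19 × 0.08 × 0.04 = 0.000608
  Urn V: 0.29 × 0.08 × 0.144 = 0.0033408
  Urn III: 0.14 × 0.34 × 0.066 = 0.0031416
Sum = 0.0129515.
Largest term belongs to Urn I, so Urn I is most probable.

Urn I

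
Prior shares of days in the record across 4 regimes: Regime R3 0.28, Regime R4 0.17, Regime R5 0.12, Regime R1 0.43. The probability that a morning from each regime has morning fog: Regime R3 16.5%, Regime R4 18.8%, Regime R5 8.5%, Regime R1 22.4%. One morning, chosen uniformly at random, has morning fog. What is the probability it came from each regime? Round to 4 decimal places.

By Bayes' rule, posterior ∝ prior × likelihood:
  Regime R3: 0.28 × 0.165 = 0.0462
  Regime R4: 0.17 × 0.188 = 0.03196
  Regime R5: 0.12 × 0.085 = 0.0102
  Regime R1: 0.43 × 0.224 = 0.09632
Normalizing constant = 0.18468.
P(Regime R3 | fog) = 0.0462/0.18468 ≈ 0.2502
P(Regime R4 | fog) = 0.03196/0.18468 ≈ 0.1731
P(Regime R5 | fog) = 0.0102/0.18468 ≈ 0.0552
P(Regime R1 | fog) = 0.09632/0.18468 ≈ 0.5216

Regime R3 0.2502, Regime R4 0.1731, Regime R5 0.0552, Regime R1 0.5216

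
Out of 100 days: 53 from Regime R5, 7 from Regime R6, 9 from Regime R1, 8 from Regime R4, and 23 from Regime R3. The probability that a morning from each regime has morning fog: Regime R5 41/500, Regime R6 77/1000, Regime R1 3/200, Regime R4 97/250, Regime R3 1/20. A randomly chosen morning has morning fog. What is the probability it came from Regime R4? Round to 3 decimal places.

By Bayes' rule, posterior ∝ prior × likelihood:
  Regime R5: 0.53 × 0.082 = 0.04346
  Regime R6: 0.07 × 0.077 = 0.00539
  Regime R1: 0.09 × 0.015 = 0.00135
  Regime R4: 0.08 × 0.388 = 0.03104
  Regime R3: 0.23 × 0.05 = 0.0115
Normalizing constant = 0.09274.
P(Regime R4 | evidence) = 0.03104 / 0.09274 ≈ 0.335.

0.335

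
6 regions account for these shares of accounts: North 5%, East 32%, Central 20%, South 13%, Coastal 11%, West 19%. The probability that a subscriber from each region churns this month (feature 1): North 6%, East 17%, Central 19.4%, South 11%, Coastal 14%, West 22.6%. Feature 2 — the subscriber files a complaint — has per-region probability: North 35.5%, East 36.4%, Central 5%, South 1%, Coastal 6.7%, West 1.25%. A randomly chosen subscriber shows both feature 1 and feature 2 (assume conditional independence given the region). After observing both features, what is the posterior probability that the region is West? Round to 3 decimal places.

By Bayes' rule, posterior ∝ prior × likelihood:
  North: 0.05 × 0.06 × 0.355 = 0.001065
  East: 0.32 × 0.17 × 0.364 = 0.0198016
  Central: 0.2 × 0.194 × 0.05 = 0.00194
  South: 0.13 × 0.11 × 0.01 = 0.000143
  Coastal: 0.11 × 0.14 × 0.067 = 0.0010318
  West: 0.19 × 0.226 × 0.0125 = 0.00053675
Normalizing constant = 0.02451815.
P(West | evidence) = 0.00053675 / 0.02451815 ≈ 0.022.

0.022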